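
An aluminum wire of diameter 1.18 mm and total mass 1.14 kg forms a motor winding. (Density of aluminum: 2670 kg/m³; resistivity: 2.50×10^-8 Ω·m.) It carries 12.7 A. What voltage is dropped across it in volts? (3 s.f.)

113 V

A = π(d/2)² = π(5.9000e-04 m)² = 1.0936e-06 m²
L = m/(density·A) = 1.14/(2670×1.0936e-06) = 390.4 m
R = ρL/A = (2.50×10^-8)(390.4)/(1.0936e-06) = 8.925 Ω
V = IR = 12.7 × 8.925 = 113 V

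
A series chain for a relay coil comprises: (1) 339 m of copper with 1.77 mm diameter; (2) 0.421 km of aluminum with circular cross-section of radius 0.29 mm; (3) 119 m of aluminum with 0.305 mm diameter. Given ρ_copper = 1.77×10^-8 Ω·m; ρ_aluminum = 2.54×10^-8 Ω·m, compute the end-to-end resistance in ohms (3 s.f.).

Seg 1: A = π(d/2)² = π(8.8500e-04 m)² = 2.461e-06 m²
R_1 = (1.77×10^-8)(339)/(2.461e-06) = 2.439 Ω
Seg 2: A = πr² = π(2.9000e-04 m)² = 2.642e-07 m²
R_2 = (2.54×10^-8)(421)/(2.642e-07) = 40.47 Ω
Seg 3: A = π(d/2)² = π(1.5250e-04 m)² = 7.306e-08 m²
R_3 = (2.54×10^-8)(119)/(7.306e-08) = 41.37 Ω
R_total = R_1 + R_2 + R_3 = 84.3 Ω

84.3 Ω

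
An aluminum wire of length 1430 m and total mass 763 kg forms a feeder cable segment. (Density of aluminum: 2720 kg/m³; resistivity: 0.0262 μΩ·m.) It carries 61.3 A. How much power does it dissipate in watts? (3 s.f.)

718 W

ρ = 0.0262 μΩ·m = 2.62×10^-8 Ω·m
A = m/(density·L) = 763/(2720×1430) = 1.9616e-04 m²
R = ρL/A = (2.62×10^-8)(1430)/(1.9616e-04) = 0.191 Ω
P = I²R = (61.3)² × 0.191 = 718 W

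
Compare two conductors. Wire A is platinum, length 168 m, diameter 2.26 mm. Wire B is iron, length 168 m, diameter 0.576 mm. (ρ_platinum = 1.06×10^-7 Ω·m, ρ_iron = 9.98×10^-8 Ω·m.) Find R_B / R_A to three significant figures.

14.5

R ∝ ρL/d², so R_B/R_A = (ρ_B/ρ_A) × (d_A/d_B)²
= (9.98×10^-8/1.06×10^-7) × (2.26/0.576)² = 14.5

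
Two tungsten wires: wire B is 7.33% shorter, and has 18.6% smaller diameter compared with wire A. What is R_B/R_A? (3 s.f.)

R ∝ L/d², so R_B/R_A = (1 − 7.33/100) × (1 − 18.6/100)⁻²
= 0.9267 × 1.509 = 1.40

1.40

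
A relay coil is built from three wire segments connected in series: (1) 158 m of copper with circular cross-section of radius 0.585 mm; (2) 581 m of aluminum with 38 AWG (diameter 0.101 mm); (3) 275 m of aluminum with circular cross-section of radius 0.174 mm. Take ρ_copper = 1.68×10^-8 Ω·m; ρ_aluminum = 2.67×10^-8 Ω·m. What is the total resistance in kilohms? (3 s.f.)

Seg 1: A = πr² = π(5.8500e-04 m)² = 1.075e-06 m²
R_1 = (1.68×10^-8)(158)/(1.075e-06) = 2.469 Ω
Seg 2: A = π(0.101/2 mm)² = π(5.0500e-05 m)² = 8.012e-09 m²
R_2 = (2.67×10^-8)(581)/(8.012e-09) = 1936 Ω
Seg 3: A = πr² = π(1.7400e-04 m)² = 9.511e-08 m²
R_3 = (2.67×10^-8)(275)/(9.511e-08) = 77.2 Ω
R_total = R_1 + R_2 + R_3 = 2.02 kΩ

2.02 kΩ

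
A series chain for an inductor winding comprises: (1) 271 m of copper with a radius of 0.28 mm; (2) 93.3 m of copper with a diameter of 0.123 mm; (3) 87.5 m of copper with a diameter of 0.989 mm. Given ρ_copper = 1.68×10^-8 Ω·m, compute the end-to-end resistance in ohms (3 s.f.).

Seg 1: A = πr² = π(2.8000e-04 m)² = 2.463e-07 m²
R_1 = (1.68×10^-8)(271)/(2.463e-07) = 18.48 Ω
Seg 2: A = π(d/2)² = π(6.1500e-05 m)² = 1.188e-08 m²
R_2 = (1.68×10^-8)(93.3)/(1.188e-08) = 131.9 Ω
Seg 3: A = π(d/2)² = π(4.9450e-04 m)² = 7.682e-07 m²
R_3 = (1.68×10^-8)(87.5)/(7.682e-07) = 1.914 Ω
R_total = R_1 + R_2 + R_3 = 152 Ω

152 Ω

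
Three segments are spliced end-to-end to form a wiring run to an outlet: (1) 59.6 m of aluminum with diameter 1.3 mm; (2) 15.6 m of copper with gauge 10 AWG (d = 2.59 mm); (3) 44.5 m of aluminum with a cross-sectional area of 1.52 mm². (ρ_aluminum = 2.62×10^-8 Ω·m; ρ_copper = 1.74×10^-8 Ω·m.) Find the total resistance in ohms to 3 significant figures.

2.00 Ω

Seg 1: A = π(d/2)² = π(6.5000e-04 m)² = 1.327e-06 m²
R_1 = (2.62×10^-8)(59.6)/(1.327e-06) = 1.176 Ω
Seg 2: A = π(2.59/2 mm)² = π(1.2950e-03 m)² = 5.269e-06 m²
R_2 = (1.74×10^-8)(15.6)/(5.269e-06) = 0.05152 Ω
Seg 3: A = 1.52 mm² = 1.520e-06 m²
R_3 = (2.62×10^-8)(44.5)/(1.520e-06) = 0.767 Ω
R_total = R_1 + R_2 + R_3 = 2.00 Ω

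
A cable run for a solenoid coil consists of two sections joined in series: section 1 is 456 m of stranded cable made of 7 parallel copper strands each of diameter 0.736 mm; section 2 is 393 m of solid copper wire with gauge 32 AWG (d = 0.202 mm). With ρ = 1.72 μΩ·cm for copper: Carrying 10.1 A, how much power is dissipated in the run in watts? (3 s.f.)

ρ = 1.72 μΩ·cm = 1.72×10^-8 Ω·m
Section 1: A_strand = π(3.6800e-04)² = 4.254e-07 m²; R₁ = ρL/(N·A_s) = (1.72×10^-8)(456)/(7×4.254e-07) = 2.634 Ω
Section 2: A = π(0.202/2 mm)² = π(1.0100e-04 m)² = 3.205e-08 m²
R₂ = (1.72×10^-8)(393)/(3.205e-08) = 210.9 Ω
R = R₁ + R₂ = 213.6 Ω
P = I²R = (10.1)² × 213.6 = 21800 W

21800 W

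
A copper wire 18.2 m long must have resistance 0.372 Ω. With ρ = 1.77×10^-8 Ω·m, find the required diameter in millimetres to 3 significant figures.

A = ρL/R = (1.77×10^-8)(18.2)/(0.372) = 8.660e-07 m²
d = 2√(A/π) = 1.050e-03 m = 1.05 mm

1.05 mm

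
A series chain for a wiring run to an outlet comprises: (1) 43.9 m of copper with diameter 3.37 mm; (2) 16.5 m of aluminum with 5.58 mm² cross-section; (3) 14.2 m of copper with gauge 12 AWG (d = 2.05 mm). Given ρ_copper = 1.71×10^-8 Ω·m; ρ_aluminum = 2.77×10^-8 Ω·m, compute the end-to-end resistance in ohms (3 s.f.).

Seg 1: A = π(d/2)² = π(1.6850e-03 m)² = 8.920e-06 m²
R_1 = (1.71×10^-8)(43.9)/(8.920e-06) = 0.08416 Ω
Seg 2: A = 5.58 mm² = 5.580e-06 m²
R_2 = (2.77×10^-8)(16.5)/(5.580e-06) = 0.08191 Ω
Seg 3: A = π(2.05/2 mm)² = π(1.0250e-03 m)² = 3.301e-06 m²
R_3 = (1.71×10^-8)(14.2)/(3.301e-06) = 0.07357 Ω
R_total = R_1 + R_2 + R_3 = 0.240 Ω

0.240 Ω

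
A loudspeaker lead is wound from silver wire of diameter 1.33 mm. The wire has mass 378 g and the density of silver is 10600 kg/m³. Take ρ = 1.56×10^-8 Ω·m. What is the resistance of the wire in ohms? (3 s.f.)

A = π(d/2)² = π(6.6500e-04 m)² = 1.3893e-06 m²
L = m/(density·A) = 0.378/(10600×1.3893e-06) = 25.67 m
R = ρL/A = (1.56×10^-8)(25.67)/(1.3893e-06) = 0.288 Ω

0.288 Ω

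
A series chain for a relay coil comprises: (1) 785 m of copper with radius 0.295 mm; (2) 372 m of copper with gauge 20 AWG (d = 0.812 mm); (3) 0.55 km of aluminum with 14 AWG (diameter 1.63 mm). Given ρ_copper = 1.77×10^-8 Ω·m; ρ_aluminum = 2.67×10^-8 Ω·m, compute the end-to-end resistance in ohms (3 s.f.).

Seg 1: A = πr² = π(2.9500e-04 m)² = 2.734e-07 m²
R_1 = (1.77×10^-8)(785)/(2.734e-07) = 50.82 Ω
Seg 2: A = π(0.812/2 mm)² = π(4.0600e-04 m)² = 5.178e-07 m²
R_2 = (1.77×10^-8)(372)/(5.178e-07) = 12.71 Ω
Seg 3: A = π(1.63/2 mm)² = π(8.1500e-04 m)² = 2.087e-06 m²
R_3 = (2.67×10^-8)(550)/(2.087e-06) = 7.037 Ω
R_total = R_1 + R_2 + R_3 = 70.6 Ω

70.6 Ω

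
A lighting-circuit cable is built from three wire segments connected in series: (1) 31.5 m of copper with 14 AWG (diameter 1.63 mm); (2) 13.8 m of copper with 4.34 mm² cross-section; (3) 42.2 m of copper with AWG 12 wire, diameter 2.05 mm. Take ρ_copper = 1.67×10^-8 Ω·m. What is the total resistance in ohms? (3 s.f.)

0.519 Ω

Seg 1: A = π(1.63/2 mm)² = π(8.1500e-04 m)² = 2.087e-06 m²
R_1 = (1.67×10^-8)(31.5)/(2.087e-06) = 0.2521 Ω
Seg 2: A = 4.34 mm² = 4.340e-06 m²
R_2 = (1.67×10^-8)(13.8)/(4.340e-06) = 0.0531 Ω
Seg 3: A = π(2.05/2 mm)² = π(1.0250e-03 m)² = 3.301e-06 m²
R_3 = (1.67×10^-8)(42.2)/(3.301e-06) = 0.2135 Ω
R_total = R_1 + R_2 + R_3 = 0.519 Ω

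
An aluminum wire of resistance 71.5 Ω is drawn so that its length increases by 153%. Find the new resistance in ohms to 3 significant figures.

458 Ω

k = 1 + 153/100 = 2.53; volume constant ⇒ A' = A/k, so R' = k²R.
R' = 6.401 × 71.5 = 458 Ω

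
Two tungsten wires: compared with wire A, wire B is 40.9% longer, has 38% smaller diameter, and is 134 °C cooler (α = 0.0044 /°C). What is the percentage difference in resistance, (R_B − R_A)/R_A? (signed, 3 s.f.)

50.4%

R ∝ ρL/d² with ρ ∝ (1+αΔT), so R_B/R_A = (1 + 40.9/100) × (1 − 38/100)⁻² × (1 − 0.0044×134)
= 1.409 × 2.602 × 0.4104 = 1.504
(R_B − R_A)/R_A = 1.504 − 1 = 50.4%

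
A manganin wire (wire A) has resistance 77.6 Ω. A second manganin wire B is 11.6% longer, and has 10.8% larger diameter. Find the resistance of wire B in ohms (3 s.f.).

R ∝ L/d², so R_B/R_A = (1 + 11.6/100) × (1 + 10.8/100)⁻²
= 1.116 × 0.8146 = 0.909
R_B = 0.909 × 77.6 = 70.5 Ω

70.5 Ω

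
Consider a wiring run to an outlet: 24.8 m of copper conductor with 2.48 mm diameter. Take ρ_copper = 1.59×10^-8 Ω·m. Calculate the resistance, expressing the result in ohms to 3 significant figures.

0.0816 Ω

A = π(d/2)² = π(1.2400e-03 m)² = 4.831e-06 m²
R = ρL/A = (1.59×10^-8)(24.8 m)/(4.831e-06 m²) = 0.0816 Ω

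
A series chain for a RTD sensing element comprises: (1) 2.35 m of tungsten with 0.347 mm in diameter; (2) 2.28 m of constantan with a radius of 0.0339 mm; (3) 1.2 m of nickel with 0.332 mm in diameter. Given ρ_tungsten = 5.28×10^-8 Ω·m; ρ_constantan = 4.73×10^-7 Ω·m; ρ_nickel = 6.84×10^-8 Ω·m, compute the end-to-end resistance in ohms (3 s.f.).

Seg 1: A = π(d/2)² = π(1.7350e-04 m)² = 9.457e-08 m²
R_1 = (5.28×10^-8)(2.35)/(9.457e-08) = 1.312 Ω
Seg 2: A = πr² = π(3.3900e-05 m)² = 3.610e-09 m²
R_2 = (4.73×10^-7)(2.28)/(3.610e-09) = 298.7 Ω
Seg 3: A = π(d/2)² = π(1.6600e-04 m)² = 8.657e-08 m²
R_3 = (6.84×10^-8)(1.2)/(8.657e-08) = 0.9481 Ω
R_total = R_1 + R_2 + R_3 = 301 Ω

301 Ω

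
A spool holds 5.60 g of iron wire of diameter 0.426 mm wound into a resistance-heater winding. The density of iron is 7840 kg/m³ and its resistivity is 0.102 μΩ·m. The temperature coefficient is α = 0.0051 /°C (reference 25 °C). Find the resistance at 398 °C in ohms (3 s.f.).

ρ = 0.102 μΩ·m = 1.02×10^-7 Ω·m
A = π(d/2)² = π(2.1300e-04 m)² = 1.4253e-07 m²
L = m/(density·A) = 0.0056/(7840×1.4253e-07) = 5.011 m
R = ρL/A = (1.02×10^-7)(5.011)/(1.4253e-07) = 3.586 Ω
R(398 °C) = 3.586 × (1 + 0.0051×373) = 10.4 Ω

10.4 Ω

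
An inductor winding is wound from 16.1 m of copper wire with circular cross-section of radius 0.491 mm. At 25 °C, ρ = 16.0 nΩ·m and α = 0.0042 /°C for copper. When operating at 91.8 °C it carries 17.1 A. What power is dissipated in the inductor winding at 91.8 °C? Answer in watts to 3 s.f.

ρ = 16.0 nΩ·m = 1.60×10^-8 Ω·m
A = πr² = π(4.9100e-04 m)² = 7.574e-07 m²
R₍25₎ = ρL/A = (1.60×10^-8)(16.1)/(7.574e-07) = 0.3401 Ω
R₍91.8₎ = R₍25₎(1 + αΔT) = 0.3401 × (1 + 0.0042×66.8) = 0.4355 Ω
P = I²R = (17.1)² × 0.4355 = 127 W

127 W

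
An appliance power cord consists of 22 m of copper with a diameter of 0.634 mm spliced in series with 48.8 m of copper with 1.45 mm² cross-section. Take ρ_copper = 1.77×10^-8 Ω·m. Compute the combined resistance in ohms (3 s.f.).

1.83 Ω

Segment 1: A = π(d/2)² = π(3.1700e-04 m)² = 3.157e-07 m²
R₁ = ρL/A = (1.77×10^-8)(22)/(3.157e-07) = 1.233 Ω
Segment 2: A = 1.45 mm² = 1.450e-06 m²
R₂ = (1.77×10^-8)(48.8)/(1.450e-06) = 0.5957 Ω
R = R₁ + R₂ = 1.83 Ω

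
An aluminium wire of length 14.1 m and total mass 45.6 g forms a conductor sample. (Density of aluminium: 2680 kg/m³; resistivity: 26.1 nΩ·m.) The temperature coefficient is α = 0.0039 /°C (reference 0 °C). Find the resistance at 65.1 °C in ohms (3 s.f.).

0.382 Ω

ρ = 26.1 nΩ·m = 2.61×10^-8 Ω·m
A = m/(density·L) = 0.0456/(2680×14.1) = 1.2067e-06 m²
R = ρL/A = (2.61×10^-8)(14.1)/(1.2067e-06) = 0.305 Ω
R(65.1 °C) = 0.305 × (1 + 0.0039×65.1) = 0.382 Ω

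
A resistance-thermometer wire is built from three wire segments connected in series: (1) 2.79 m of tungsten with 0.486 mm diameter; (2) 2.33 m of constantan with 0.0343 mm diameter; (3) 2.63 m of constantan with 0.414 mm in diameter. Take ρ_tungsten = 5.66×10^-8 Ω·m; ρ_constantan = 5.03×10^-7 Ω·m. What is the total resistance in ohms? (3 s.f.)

1280 Ω

Seg 1: A = π(d/2)² = π(2.4300e-04 m)² = 1.855e-07 m²
R_1 = (5.66×10^-8)(2.79)/(1.855e-07) = 0.8513 Ω
Seg 2: A = π(d/2)² = π(1.7150e-05 m)² = 9.240e-10 m²
R_2 = (5.03×10^-7)(2.33)/(9.240e-10) = 1268 Ω
Seg 3: A = π(d/2)² = π(2.0700e-04 m)² = 1.346e-07 m²
R_3 = (5.03×10^-7)(2.63)/(1.346e-07) = 9.827 Ω
R_total = R_1 + R_2 + R_3 = 1280 Ω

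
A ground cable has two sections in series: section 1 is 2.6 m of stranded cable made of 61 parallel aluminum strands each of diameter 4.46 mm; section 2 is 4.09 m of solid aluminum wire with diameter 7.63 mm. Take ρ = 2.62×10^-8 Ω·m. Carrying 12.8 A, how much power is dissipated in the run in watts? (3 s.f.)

0.396 W

Section 1: A_strand = π(2.2300e-03)² = 1.562e-05 m²; R₁ = ρL/(N·A_s) = (2.62×10^-8)(2.6)/(61×1.562e-05) = 7.148×10^-5 Ω
Section 2: A = π(d/2)² = π(3.8150e-03 m)² = 4.572e-05 m²
R₂ = (2.62×10^-8)(4.09)/(4.572e-05) = 0.002344 Ω
R = R₁ + R₂ = 0.002415 Ω
P = I²R = (12.8)² × 0.002415 = 0.396 W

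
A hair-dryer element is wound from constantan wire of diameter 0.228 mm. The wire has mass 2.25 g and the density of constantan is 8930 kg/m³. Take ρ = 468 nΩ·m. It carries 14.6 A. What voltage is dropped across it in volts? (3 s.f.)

1030 V

ρ = 468 nΩ·m = 4.68×10^-7 Ω·m
A = π(d/2)² = π(1.1400e-04 m)² = 4.0828e-08 m²
L = m/(density·A) = 0.00225/(8930×4.0828e-08) = 6.171 m
R = ρL/A = (4.68×10^-7)(6.171)/(4.0828e-08) = 70.74 Ω
V = IR = 14.6 × 70.74 = 1030 V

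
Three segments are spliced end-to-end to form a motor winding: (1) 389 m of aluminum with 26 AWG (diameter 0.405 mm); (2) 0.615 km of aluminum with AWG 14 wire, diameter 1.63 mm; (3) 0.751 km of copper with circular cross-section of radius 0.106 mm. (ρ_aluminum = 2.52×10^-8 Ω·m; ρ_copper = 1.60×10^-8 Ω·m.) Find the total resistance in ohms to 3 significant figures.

Seg 1: A = π(0.405/2 mm)² = π(2.0250e-04 m)² = 1.288e-07 m²
R_1 = (2.52×10^-8)(389)/(1.288e-07) = 76.09 Ω
Seg 2: A = π(1.63/2 mm)² = π(8.1500e-04 m)² = 2.087e-06 m²
R_2 = (2.52×10^-8)(615)/(2.087e-06) = 7.427 Ω
Seg 3: A = πr² = π(1.0600e-04 m)² = 3.530e-08 m²
R_3 = (1.60×10^-8)(751)/(3.530e-08) = 340.4 Ω
R_total = R_1 + R_2 + R_3 = 424 Ω

424 Ω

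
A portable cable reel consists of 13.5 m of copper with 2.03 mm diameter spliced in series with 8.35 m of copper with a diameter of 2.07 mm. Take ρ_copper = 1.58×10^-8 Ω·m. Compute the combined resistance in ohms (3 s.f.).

Segment 1: A = π(d/2)² = π(1.0150e-03 m)² = 3.237e-06 m²
R₁ = ρL/A = (1.58×10^-8)(13.5)/(3.237e-06) = 0.0659 Ω
Segment 2: A = π(d/2)² = π(1.0350e-03 m)² = 3.365e-06 m²
R₂ = (1.58×10^-8)(8.35)/(3.365e-06) = 0.0392 Ω
R = R₁ + R₂ = 0.105 Ω

0.105 Ω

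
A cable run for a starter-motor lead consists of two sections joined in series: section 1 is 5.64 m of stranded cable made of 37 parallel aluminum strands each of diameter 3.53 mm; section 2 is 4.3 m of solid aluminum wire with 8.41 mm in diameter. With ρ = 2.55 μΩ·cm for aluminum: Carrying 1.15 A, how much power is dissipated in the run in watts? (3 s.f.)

ρ = 2.55 μΩ·cm = 2.55×10^-8 Ω·m
Section 1: A_strand = π(1.7650e-03)² = 9.787e-06 m²; R₁ = ρL/(N·A_s) = (2.55×10^-8)(5.64)/(37×9.787e-06) = 3.972×10^-4 Ω
Section 2: A = π(d/2)² = π(4.2050e-03 m)² = 5.555e-05 m²
R₂ = (2.55×10^-8)(4.3)/(5.555e-05) = 0.001974 Ω
R = R₁ + R₂ = 0.002371 Ω
P = I²R = (1.15)² × 0.002371 = 0.00314 W

0.00314 W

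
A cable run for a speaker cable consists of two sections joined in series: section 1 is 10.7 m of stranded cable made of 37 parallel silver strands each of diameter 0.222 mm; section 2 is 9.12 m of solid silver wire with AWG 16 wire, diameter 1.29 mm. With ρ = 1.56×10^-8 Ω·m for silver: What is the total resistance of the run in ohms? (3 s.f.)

0.225 Ω

Section 1: A_strand = π(1.1100e-04)² = 3.871e-08 m²; R₁ = ρL/(N·A_s) = (1.56×10^-8)(10.7)/(37×3.871e-08) = 0.1165 Ω
Section 2: A = π(1.29/2 mm)² = π(6.4500e-04 m)² = 1.307e-06 m²
R₂ = (1.56×10^-8)(9.12)/(1.307e-06) = 0.1089 Ω
R = R₁ + R₂ = 0.225 Ω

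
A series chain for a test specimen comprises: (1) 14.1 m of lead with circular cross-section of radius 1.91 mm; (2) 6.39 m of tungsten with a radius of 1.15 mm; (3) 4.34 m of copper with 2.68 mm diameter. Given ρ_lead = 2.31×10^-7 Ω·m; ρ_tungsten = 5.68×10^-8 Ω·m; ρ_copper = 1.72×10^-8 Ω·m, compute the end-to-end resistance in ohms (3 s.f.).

Seg 1: A = πr² = π(1.9100e-03 m)² = 1.146e-05 m²
R_1 = (2.31×10^-7)(14.1)/(1.146e-05) = 0.2842 Ω
Seg 2: A = πr² = π(1.1500e-03 m)² = 4.155e-06 m²
R_2 = (5.68×10^-8)(6.39)/(4.155e-06) = 0.08736 Ω
Seg 3: A = π(d/2)² = π(1.3400e-03 m)² = 5.641e-06 m²
R_3 = (1.72×10^-8)(4.34)/(5.641e-06) = 0.01323 Ω
R_total = R_1 + R_2 + R_3 = 0.385 Ω

0.385 Ω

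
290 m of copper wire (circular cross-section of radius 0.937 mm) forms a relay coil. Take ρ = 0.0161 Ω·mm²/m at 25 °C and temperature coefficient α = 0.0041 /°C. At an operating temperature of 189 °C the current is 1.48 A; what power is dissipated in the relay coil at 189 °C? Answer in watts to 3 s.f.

ρ = 0.0161 Ω·mm²/m = 1.61×10^-8 Ω·m
A = πr² = π(9.3700e-04 m)² = 2.758e-06 m²
R₍25₎ = ρL/A = (1.61×10^-8)(290)/(2.758e-06) = 1.693 Ω
R₍189₎ = R₍25₎(1 + αΔT) = 1.693 × (1 + 0.0041×164) = 2.831 Ω
P = I²R = (1.48)² × 2.831 = 6.20 W

6.20 W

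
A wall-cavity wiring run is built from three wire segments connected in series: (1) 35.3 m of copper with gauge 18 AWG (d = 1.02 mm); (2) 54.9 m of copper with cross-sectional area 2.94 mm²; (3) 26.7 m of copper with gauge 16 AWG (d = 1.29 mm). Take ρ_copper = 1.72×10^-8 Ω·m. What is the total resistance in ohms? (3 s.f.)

Seg 1: A = π(1.02/2 mm)² = π(5.1000e-04 m)² = 8.171e-07 m²
R_1 = (1.72×10^-8)(35.3)/(8.171e-07) = 0.743 Ω
Seg 2: A = 2.94 mm² = 2.940e-06 m²
R_2 = (1.72×10^-8)(54.9)/(2.940e-06) = 0.3212 Ω
Seg 3: A = π(1.29/2 mm)² = π(6.4500e-04 m)² = 1.307e-06 m²
R_3 = (1.72×10^-8)(26.7)/(1.307e-06) = 0.3514 Ω
R_total = R_1 + R_2 + R_3 = 1.42 Ω

1.42 Ω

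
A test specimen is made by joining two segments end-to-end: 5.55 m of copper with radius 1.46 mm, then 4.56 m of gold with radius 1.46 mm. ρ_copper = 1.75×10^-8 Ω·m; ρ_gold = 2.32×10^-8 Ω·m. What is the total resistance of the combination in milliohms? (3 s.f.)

30.3 mΩ

Segment 1: A = πr² = π(1.4600e-03 m)² = 6.697e-06 m²
R₁ = ρL/A = (1.75×10^-8)(5.55)/(6.697e-06) = 0.0145 Ω
R₂ = (2.32×10^-8)(4.56)/(6.697e-06) = 0.0158 Ω
R = R₁ + R₂ = 30.3 mΩ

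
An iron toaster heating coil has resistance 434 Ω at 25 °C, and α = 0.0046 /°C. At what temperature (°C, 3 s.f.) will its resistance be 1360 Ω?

489 °C

R = R₀(1 + α(T − T₀)) ⇒ T = T₀ + (R/R₀ − 1)/α
T = 25 + (1360/434 − 1)/0.0046 = 25 + (2.134)/0.0046 = 489 °C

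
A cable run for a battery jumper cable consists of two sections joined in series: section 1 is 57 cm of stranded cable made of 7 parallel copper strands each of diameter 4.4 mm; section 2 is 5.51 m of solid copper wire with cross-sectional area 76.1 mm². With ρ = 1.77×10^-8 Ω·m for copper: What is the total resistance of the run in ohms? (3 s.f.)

Section 1: A_strand = π(2.2000e-03)² = 1.521e-05 m²; R₁ = ρL/(N·A_s) = (1.77×10^-8)(0.57)/(7×1.521e-05) = 9.479×10^-5 Ω
Section 2: A = 76.1 mm² = 7.610e-05 m²
R₂ = (1.77×10^-8)(5.51)/(7.610e-05) = 0.001282 Ω
R = R₁ + R₂ = 0.00138 Ω

0.00138 Ω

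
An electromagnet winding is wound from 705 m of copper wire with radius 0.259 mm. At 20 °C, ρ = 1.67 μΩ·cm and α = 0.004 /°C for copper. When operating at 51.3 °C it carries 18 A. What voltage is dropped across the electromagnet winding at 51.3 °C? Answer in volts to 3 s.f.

1130 V

ρ = 1.67 μΩ·cm = 1.67×10^-8 Ω·m
A = πr² = π(2.5900e-04 m)² = 2.107e-07 m²
R₍20₎ = ρL/A = (1.67×10^-8)(705)/(2.107e-07) = 55.87 Ω
R₍51.3₎ = R₍20₎(1 + αΔT) = 55.87 × (1 + 0.004×31.3) = 62.86 Ω
V = IR = 18 × 62.86 = 1130 V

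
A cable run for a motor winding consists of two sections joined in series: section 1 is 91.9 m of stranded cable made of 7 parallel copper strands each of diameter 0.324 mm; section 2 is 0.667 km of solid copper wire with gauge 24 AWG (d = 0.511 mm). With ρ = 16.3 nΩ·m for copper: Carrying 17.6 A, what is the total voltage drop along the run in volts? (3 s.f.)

ρ = 16.3 nΩ·m = 1.63×10^-8 Ω·m
Section 1: A_strand = π(1.6200e-04)² = 8.245e-08 m²; R₁ = ρL/(N·A_s) = (1.63×10^-8)(91.9)/(7×8.245e-08) = 2.596 Ω
Section 2: A = π(0.511/2 mm)² = π(2.5550e-04 m)² = 2.051e-07 m²
R₂ = (1.63×10^-8)(667)/(2.051e-07) = 53.01 Ω
R = R₁ + R₂ = 55.61 Ω
V = IR = 17.6 × 55.61 = 979 V

979 V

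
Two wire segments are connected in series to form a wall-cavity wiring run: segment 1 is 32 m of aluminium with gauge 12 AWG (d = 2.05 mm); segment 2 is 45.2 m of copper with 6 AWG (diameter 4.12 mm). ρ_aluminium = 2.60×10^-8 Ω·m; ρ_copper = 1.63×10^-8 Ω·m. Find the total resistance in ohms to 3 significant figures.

0.307 Ω

Segment 1: A = π(2.05/2 mm)² = π(1.0250e-03 m)² = 3.301e-06 m²
R₁ = ρL/A = (2.60×10^-8)(32)/(3.301e-06) = 0.2521 Ω
Segment 2: A = π(4.12/2 mm)² = π(2.0600e-03 m)² = 1.333e-05 m²
R₂ = (1.63×10^-8)(45.2)/(1.333e-05) = 0.05526 Ω
R = R₁ + R₂ = 0.307 Ω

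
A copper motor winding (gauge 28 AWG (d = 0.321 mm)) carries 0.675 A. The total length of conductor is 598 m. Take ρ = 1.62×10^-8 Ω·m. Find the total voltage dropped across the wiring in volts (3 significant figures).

A = π(0.321/2 mm)² = π(1.6050e-04 m)² = 8.093e-08 m²
R = ρL/A = (1.62×10^-8)(598)/(8.093e-08) = 119.7 Ω
V = IR = 0.675 × 119.7 = 80.8 V

80.8 V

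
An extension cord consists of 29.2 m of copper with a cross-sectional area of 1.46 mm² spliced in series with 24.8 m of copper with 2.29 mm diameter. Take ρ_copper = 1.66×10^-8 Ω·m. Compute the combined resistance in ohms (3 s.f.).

Segment 1: A = 1.46 mm² = 1.460e-06 m²
R₁ = ρL/A = (1.66×10^-8)(29.2)/(1.460e-06) = 0.332 Ω
Segment 2: A = π(d/2)² = π(1.1450e-03 m)² = 4.119e-06 m²
R₂ = (1.66×10^-8)(24.8)/(4.119e-06) = 0.09995 Ω
R = R₁ + R₂ = 0.432 Ω

0.432 Ω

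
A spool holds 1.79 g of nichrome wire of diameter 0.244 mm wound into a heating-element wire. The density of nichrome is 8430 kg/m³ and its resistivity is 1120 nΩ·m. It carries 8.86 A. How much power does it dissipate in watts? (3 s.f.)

ρ = 1120 nΩ·m = 1.12×10^-6 Ω·m
A = π(d/2)² = π(1.2200e-04 m)² = 4.6759e-08 m²
L = m/(density·A) = 0.00179/(8430×4.6759e-08) = 4.541 m
R = ρL/A = (1.12×10^-6)(4.541)/(4.6759e-08) = 108.8 Ω
P = I²R = (8.86)² × 108.8 = 8540 W

8540 W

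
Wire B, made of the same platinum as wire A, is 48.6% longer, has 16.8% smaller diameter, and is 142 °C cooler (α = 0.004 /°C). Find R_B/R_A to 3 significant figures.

R ∝ ρL/d² with ρ ∝ (1+αΔT), so R_B/R_A = (1 + 48.6/100) × (1 − 16.8/100)⁻² × (1 − 0.004×142)
= 1.486 × 1.445 × 0.432 = 0.927

0.927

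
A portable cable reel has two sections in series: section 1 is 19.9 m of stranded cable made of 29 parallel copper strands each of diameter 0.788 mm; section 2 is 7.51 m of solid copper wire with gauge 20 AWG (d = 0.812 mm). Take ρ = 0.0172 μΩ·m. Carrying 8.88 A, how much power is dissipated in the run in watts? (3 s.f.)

21.6 W

ρ = 0.0172 μΩ·m = 1.72×10^-8 Ω·m
Section 1: A_strand = π(3.9400e-04)² = 4.877e-07 m²; R₁ = ρL/(N·A_s) = (1.72×10^-8)(19.9)/(29×4.877e-07) = 0.0242 Ω
Section 2: A = π(0.812/2 mm)² = π(4.0600e-04 m)² = 5.178e-07 m²
R₂ = (1.72×10^-8)(7.51)/(5.178e-07) = 0.2494 Ω
R = R₁ + R₂ = 0.2736 Ω
P = I²R = (8.88)² × 0.2736 = 21.6 W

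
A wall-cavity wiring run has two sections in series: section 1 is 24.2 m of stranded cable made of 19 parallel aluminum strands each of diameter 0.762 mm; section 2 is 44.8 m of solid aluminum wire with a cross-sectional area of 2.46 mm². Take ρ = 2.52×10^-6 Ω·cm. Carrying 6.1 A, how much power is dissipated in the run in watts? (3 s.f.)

ρ = 2.52×10^-6 Ω·cm = 2.52×10^-8 Ω·m
Section 1: A_strand = π(3.8100e-04)² = 4.560e-07 m²; R₁ = ρL/(N·A_s) = (2.52×10^-8)(24.2)/(19×4.560e-07) = 0.07038 Ω
Section 2: A = 2.46 mm² = 2.460e-06 m²
R₂ = (2.52×10^-8)(44.8)/(2.460e-06) = 0.4589 Ω
R = R₁ + R₂ = 0.5293 Ω
P = I²R = (6.1)² × 0.5293 = 19.7 W

19.7 W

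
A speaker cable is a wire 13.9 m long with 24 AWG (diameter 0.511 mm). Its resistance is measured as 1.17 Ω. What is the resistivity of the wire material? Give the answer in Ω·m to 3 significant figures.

A = π(0.511/2 mm)² = π(2.5550e-04 m)² = 2.051e-07 m²
ρ = RA/L = (1.17)(2.051e-07)/(13.9) = 1.73×10^-8 Ω·m

1.73×10^-8 Ω·m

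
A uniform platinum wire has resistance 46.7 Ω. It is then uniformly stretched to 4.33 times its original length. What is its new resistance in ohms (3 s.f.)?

Volume constant ⇒ A' = A/k with k = 4.33. R' = ρ(kL)/(A/k) = k²R.
R' = 18.75 × 46.7 = 876 Ω

876 Ω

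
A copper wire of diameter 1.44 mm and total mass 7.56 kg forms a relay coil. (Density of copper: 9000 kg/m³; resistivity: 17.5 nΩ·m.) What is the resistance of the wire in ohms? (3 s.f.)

5.54 Ω

ρ = 17.5 nΩ·m = 1.75×10^-8 Ω·m
A = π(d/2)² = π(7.2000e-04 m)² = 1.6286e-06 m²
L = m/(density·A) = 7.56/(9000×1.6286e-06) = 515.8 m
R = ρL/A = (1.75×10^-8)(515.8)/(1.6286e-06) = 5.54 Ω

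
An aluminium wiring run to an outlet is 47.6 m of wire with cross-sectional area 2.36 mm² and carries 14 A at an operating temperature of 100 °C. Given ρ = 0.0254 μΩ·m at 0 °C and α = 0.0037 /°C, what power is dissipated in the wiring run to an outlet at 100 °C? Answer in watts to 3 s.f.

ρ = 0.0254 μΩ·m = 2.54×10^-8 Ω·m
A = 2.36 mm² = 2.360e-06 m²
R₍0₎ = ρL/A = (2.54×10^-8)(47.6)/(2.360e-06) = 0.5123 Ω
R₍100₎ = R₍0₎(1 + αΔT) = 0.5123 × (1 + 0.0037×100) = 0.7019 Ω
P = I²R = (14)² × 0.7019 = 138 W

138 W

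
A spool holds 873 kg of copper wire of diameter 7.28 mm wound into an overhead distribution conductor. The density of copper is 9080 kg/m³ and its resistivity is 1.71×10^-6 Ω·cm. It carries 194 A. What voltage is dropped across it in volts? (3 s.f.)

184 V

ρ = 1.71×10^-6 Ω·cm = 1.71×10^-8 Ω·m
A = π(d/2)² = π(3.6400e-03 m)² = 4.1625e-05 m²
L = m/(density·A) = 873/(9080×4.1625e-05) = 2310 m
R = ρL/A = (1.71×10^-8)(2310)/(4.1625e-05) = 0.9489 Ω
V = IR = 194 × 0.9489 = 184 V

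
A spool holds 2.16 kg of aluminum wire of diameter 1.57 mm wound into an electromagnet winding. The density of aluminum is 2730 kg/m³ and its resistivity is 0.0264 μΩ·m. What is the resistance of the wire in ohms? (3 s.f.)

ρ = 0.0264 μΩ·m = 2.64×10^-8 Ω·m
A = π(d/2)² = π(7.8500e-04 m)² = 1.9359e-06 m²
L = m/(density·A) = 2.16/(2730×1.9359e-06) = 408.7 m
R = ρL/A = (2.64×10^-8)(408.7)/(1.9359e-06) = 5.57 Ω

5.57 Ω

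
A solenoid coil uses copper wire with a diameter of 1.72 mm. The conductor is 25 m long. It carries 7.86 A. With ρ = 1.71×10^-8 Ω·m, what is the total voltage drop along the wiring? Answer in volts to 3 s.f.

1.45 V

A = π(d/2)² = π(8.6000e-04 m)² = 2.324e-06 m²
R = ρL/A = (1.71×10^-8)(25)/(2.324e-06) = 0.184 Ω
V = IR = 7.86 × 0.184 = 1.45 V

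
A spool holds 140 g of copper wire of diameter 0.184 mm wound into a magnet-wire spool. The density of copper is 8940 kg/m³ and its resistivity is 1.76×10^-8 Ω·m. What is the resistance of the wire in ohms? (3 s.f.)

A = π(d/2)² = π(9.2000e-05 m)² = 2.6590e-08 m²
L = m/(density·A) = 0.14/(8940×2.6590e-08) = 588.9 m
R = ρL/A = (1.76×10^-8)(588.9)/(2.6590e-08) = 390 Ω

390 Ω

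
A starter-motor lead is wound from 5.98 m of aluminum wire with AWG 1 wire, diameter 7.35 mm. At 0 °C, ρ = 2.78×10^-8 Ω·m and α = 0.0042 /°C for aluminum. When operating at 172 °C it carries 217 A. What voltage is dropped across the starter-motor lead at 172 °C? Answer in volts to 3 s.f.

1.46 V

A = π(7.35/2 mm)² = π(3.6750e-03 m)² = 4.243e-05 m²
R₍0₎ = ρL/A = (2.78×10^-8)(5.98)/(4.243e-05) = 0.003918 Ω
R₍172₎ = R₍0₎(1 + αΔT) = 0.003918 × (1 + 0.0042×172) = 0.006749 Ω
V = IR = 217 × 0.006749 = 1.46 V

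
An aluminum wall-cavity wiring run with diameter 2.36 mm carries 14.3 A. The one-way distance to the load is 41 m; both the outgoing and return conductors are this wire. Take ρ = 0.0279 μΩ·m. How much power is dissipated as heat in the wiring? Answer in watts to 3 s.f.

ρ = 0.0279 μΩ·m = 2.79×10^-8 Ω·m
A = π(d/2)² = π(1.1800e-03 m)² = 4.374e-06 m²
Total conductor length (both ways) L = 2 × 41 = 82 m
R = ρL/A = (2.79×10^-8)(82)/(4.374e-06) = 0.523 Ω
P = I²R = (14.3)² × 0.523 = 107 W

107 W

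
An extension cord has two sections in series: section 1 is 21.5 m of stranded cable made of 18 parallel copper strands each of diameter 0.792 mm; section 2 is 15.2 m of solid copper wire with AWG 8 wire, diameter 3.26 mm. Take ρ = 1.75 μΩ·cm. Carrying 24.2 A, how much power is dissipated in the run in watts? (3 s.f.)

ρ = 1.75 μΩ·cm = 1.75×10^-8 Ω·m
Section 1: A_strand = π(3.9600e-04)² = 4.927e-07 m²; R₁ = ρL/(N·A_s) = (1.75×10^-8)(21.5)/(18×4.927e-07) = 0.04243 Ω
Section 2: A = π(3.26/2 mm)² = π(1.6300e-03 m)² = 8.347e-06 m²
R₂ = (1.75×10^-8)(15.2)/(8.347e-06) = 0.03187 Ω
R = R₁ + R₂ = 0.0743 Ω
P = I²R = (24.2)² × 0.0743 = 43.5 W

43.5 W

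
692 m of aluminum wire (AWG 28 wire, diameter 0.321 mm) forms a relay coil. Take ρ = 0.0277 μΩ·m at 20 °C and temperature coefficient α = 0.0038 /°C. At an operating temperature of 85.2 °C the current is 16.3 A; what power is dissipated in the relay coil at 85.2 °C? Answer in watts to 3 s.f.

ρ = 0.0277 μΩ·m = 2.77×10^-8 Ω·m
A = π(0.321/2 mm)² = π(1.6050e-04 m)² = 8.093e-08 m²
R₍20₎ = ρL/A = (2.77×10^-8)(692)/(8.093e-08) = 236.9 Ω
R₍85.2₎ = R₍20₎(1 + αΔT) = 236.9 × (1 + 0.0038×65.2) = 295.5 Ω
P = I²R = (16.3)² × 295.5 = 78500 W

78500 W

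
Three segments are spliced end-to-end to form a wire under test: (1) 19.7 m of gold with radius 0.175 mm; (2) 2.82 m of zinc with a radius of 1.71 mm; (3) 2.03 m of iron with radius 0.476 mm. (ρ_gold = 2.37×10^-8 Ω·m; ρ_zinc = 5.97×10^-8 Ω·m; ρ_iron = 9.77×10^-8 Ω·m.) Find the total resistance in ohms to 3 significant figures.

5.15 Ω

Seg 1: A = πr² = π(1.7500e-04 m)² = 9.621e-08 m²
R_1 = (2.37×10^-8)(19.7)/(9.621e-08) = 4.853 Ω
Seg 2: A = πr² = π(1.7100e-03 m)² = 9.186e-06 m²
R_2 = (5.97×10^-8)(2.82)/(9.186e-06) = 0.01833 Ω
Seg 3: A = πr² = π(4.7600e-04 m)² = 7.118e-07 m²
R_3 = (9.77×10^-8)(2.03)/(7.118e-07) = 0.2786 Ω
R_total = R_1 + R_2 + R_3 = 5.15 Ω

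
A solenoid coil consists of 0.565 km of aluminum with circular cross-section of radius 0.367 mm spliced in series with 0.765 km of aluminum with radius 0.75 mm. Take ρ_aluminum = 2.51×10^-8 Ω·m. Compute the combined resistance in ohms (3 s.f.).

44.4 Ω

Segment 1: A = πr² = π(3.6700e-04 m)² = 4.231e-07 m²
R₁ = ρL/A = (2.51×10^-8)(565)/(4.231e-07) = 33.52 Ω
Segment 2: A = πr² = π(7.5000e-04 m)² = 1.767e-06 m²
R₂ = (2.51×10^-8)(765)/(1.767e-06) = 10.87 Ω
R = R₁ + R₂ = 44.4 Ω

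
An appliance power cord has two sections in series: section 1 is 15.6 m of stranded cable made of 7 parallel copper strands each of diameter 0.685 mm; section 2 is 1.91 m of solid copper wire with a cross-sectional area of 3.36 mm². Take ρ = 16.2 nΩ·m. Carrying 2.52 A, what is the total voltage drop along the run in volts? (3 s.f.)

0.270 V

ρ = 16.2 nΩ·m = 1.62×10^-8 Ω·m
Section 1: A_strand = π(3.4250e-04)² = 3.685e-07 m²; R₁ = ρL/(N·A_s) = (1.62×10^-8)(15.6)/(7×3.685e-07) = 0.09796 Ω
Section 2: A = 3.36 mm² = 3.360e-06 m²
R₂ = (1.62×10^-8)(1.91)/(3.360e-06) = 0.009209 Ω
R = R₁ + R₂ = 0.1072 Ω
V = IR = 2.52 × 0.1072 = 0.270 V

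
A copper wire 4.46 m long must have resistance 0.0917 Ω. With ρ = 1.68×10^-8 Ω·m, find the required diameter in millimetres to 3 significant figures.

A = ρL/R = (1.68×10^-8)(4.46)/(0.0917) = 8.171e-07 m²
d = 2√(A/π) = 1.020e-03 m = 1.02 mm

1.02 mm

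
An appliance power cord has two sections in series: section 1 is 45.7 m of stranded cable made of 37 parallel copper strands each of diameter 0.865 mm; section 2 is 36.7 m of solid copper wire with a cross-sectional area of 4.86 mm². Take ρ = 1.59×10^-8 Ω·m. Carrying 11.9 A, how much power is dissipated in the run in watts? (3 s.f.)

Section 1: A_strand = π(4.3250e-04)² = 5.877e-07 m²; R₁ = ρL/(N·A_s) = (1.59×10^-8)(45.7)/(37×5.877e-07) = 0.03342 Ω
Section 2: A = 4.86 mm² = 4.860e-06 m²
R₂ = (1.59×10^-8)(36.7)/(4.860e-06) = 0.1201 Ω
R = R₁ + R₂ = 0.1535 Ω
P = I²R = (11.9)² × 0.1535 = 21.7 W

21.7 W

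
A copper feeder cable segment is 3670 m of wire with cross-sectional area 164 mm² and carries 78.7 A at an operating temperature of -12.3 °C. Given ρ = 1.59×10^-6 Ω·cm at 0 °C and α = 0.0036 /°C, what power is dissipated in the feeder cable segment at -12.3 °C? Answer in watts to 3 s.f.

2110 W

ρ = 1.59×10^-6 Ω·cm = 1.59×10^-8 Ω·m
A = 164 mm² = 1.640e-04 m²
R₍0₎ = ρL/A = (1.59×10^-8)(3670)/(1.640e-04) = 0.3558 Ω
R₍-12.3₎ = R₍0₎(1 + αΔT) = 0.3558 × (1 + 0.0036×-12.3) = 0.3401 Ω
P = I²R = (78.7)² × 0.3401 = 2110 W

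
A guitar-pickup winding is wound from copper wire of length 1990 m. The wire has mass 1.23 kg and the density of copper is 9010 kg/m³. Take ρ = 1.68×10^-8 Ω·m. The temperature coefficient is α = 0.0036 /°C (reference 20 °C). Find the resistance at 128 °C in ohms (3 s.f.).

A = m/(density·L) = 1.23/(9010×1990) = 6.8600e-08 m²
R = ρL/A = (1.68×10^-8)(1990)/(6.8600e-08) = 487.3 Ω
R(128 °C) = 487.3 × (1 + 0.0036×108) = 677 Ω

677 Ω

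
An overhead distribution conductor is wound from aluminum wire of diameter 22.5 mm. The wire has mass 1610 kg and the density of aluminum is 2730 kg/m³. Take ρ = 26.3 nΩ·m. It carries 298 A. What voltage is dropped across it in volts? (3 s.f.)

ρ = 26.3 nΩ·m = 2.63×10^-8 Ω·m
A = π(d/2)² = π(1.1250e-02 m)² = 3.9761e-04 m²
L = m/(density·A) = 1610/(2730×3.9761e-04) = 1483 m
R = ρL/A = (2.63×10^-8)(1483)/(3.9761e-04) = 0.09811 Ω
V = IR = 298 × 0.09811 = 29.2 V

29.2 V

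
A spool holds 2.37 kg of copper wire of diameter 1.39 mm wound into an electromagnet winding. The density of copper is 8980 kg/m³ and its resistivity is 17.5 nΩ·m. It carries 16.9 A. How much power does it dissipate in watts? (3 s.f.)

ρ = 17.5 nΩ·m = 1.75×10^-8 Ω·m
A = π(d/2)² = π(6.9500e-04 m)² = 1.5175e-06 m²
L = m/(density·A) = 2.37/(8980×1.5175e-06) = 173.9 m
R = ρL/A = (1.75×10^-8)(173.9)/(1.5175e-06) = 2.006 Ω
P = I²R = (16.9)² × 2.006 = 573 W

573 W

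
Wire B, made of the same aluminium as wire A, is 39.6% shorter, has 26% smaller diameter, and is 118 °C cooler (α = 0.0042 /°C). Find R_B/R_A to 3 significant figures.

0.556

R ∝ ρL/d² with ρ ∝ (1+αΔT), so R_B/R_A = (1 − 39.6/100) × (1 − 26/100)⁻² × (1 − 0.0042×118)
= 0.604 × 1.826 × 0.5044 = 0.556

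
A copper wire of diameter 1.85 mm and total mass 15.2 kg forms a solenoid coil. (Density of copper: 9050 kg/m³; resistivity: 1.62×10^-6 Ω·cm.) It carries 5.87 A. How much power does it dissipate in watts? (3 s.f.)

ρ = 1.62×10^-6 Ω·cm = 1.62×10^-8 Ω·m
A = π(d/2)² = π(9.2500e-04 m)² = 2.6880e-06 m²
L = m/(density·A) = 15.2/(9050×2.6880e-06) = 624.8 m
R = ρL/A = (1.62×10^-8)(624.8)/(2.6880e-06) = 3.766 Ω
P = I²R = (5.87)² × 3.766 = 130 W

130 W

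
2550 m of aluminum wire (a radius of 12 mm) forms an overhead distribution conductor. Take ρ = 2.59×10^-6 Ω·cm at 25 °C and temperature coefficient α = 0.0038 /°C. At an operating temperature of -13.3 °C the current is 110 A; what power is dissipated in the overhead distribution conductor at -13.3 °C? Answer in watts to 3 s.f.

1510 W

ρ = 2.59×10^-6 Ω·cm = 2.59×10^-8 Ω·m
A = πr² = π(1.2000e-02 m)² = 4.524e-04 m²
R₍25₎ = ρL/A = (2.59×10^-8)(2550)/(4.524e-04) = 0.146 Ω
R₍-13.3₎ = R₍25₎(1 + αΔT) = 0.146 × (1 + 0.0038×-38.3) = 0.1247 Ω
P = I²R = (110)² × 0.1247 = 1510 W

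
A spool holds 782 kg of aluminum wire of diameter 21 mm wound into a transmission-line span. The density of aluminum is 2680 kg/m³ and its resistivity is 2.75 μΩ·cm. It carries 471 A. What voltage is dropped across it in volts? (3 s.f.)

31.5 V

ρ = 2.75 μΩ·cm = 2.75×10^-8 Ω·m
A = π(d/2)² = π(1.0500e-02 m)² = 3.4636e-04 m²
L = m/(density·A) = 782/(2680×3.4636e-04) = 842.4 m
R = ρL/A = (2.75×10^-8)(842.4)/(3.4636e-04) = 0.06689 Ω
V = IR = 471 × 0.06689 = 31.5 V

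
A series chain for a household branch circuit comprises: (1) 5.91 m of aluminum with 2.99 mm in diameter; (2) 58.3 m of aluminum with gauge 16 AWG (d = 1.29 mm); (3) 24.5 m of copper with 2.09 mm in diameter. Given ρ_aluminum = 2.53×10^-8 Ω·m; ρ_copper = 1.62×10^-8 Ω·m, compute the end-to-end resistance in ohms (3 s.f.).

Seg 1: A = π(d/2)² = π(1.4950e-03 m)² = 7.022e-06 m²
R_1 = (2.53×10^-8)(5.91)/(7.022e-06) = 0.02129 Ω
Seg 2: A = π(1.29/2 mm)² = π(6.4500e-04 m)² = 1.307e-06 m²
R_2 = (2.53×10^-8)(58.3)/(1.307e-06) = 1.129 Ω
Seg 3: A = π(d/2)² = π(1.0450e-03 m)² = 3.431e-06 m²
R_3 = (1.62×10^-8)(24.5)/(3.431e-06) = 0.1157 Ω
R_total = R_1 + R_2 + R_3 = 1.27 Ω

1.27 Ω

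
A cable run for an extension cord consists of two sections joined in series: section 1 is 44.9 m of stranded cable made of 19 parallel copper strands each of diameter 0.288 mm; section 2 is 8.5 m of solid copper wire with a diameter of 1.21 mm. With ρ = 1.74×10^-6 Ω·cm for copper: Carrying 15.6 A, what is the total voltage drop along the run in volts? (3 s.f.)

ρ = 1.74×10^-6 Ω·cm = 1.74×10^-8 Ω·m
Section 1: A_strand = π(1.4400e-04)² = 6.514e-08 m²; R₁ = ρL/(N·A_s) = (1.74×10^-8)(44.9)/(19×6.514e-08) = 0.6312 Ω
Section 2: A = π(d/2)² = π(6.0500e-04 m)² = 1.150e-06 m²
R₂ = (1.74×10^-8)(8.5)/(1.150e-06) = 0.1286 Ω
R = R₁ + R₂ = 0.7598 Ω
V = IR = 15.6 × 0.7598 = 11.9 V

11.9 V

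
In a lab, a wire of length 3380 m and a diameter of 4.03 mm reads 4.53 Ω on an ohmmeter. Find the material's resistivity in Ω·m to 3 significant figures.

1.71×10^-8 Ω·m

A = π(d/2)² = π(2.0150e-03 m)² = 1.276e-05 m²
ρ = RA/L = (4.53)(1.276e-05)/(3380) = 1.71×10^-8 Ω·m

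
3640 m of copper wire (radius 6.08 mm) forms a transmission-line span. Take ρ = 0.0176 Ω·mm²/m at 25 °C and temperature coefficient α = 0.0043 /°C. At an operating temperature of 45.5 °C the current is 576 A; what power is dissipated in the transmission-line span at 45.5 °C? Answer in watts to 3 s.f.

1.99×10^5 W

ρ = 0.0176 Ω·mm²/m = 1.76×10^-8 Ω·m
A = πr² = π(6.0800e-03 m)² = 1.161e-04 m²
R₍25₎ = ρL/A = (1.76×10^-8)(3640)/(1.161e-04) = 0.5516 Ω
R₍45.5₎ = R₍25₎(1 + αΔT) = 0.5516 × (1 + 0.0043×20.5) = 0.6003 Ω
P = I²R = (576)² × 0.6003 = 1.99×10^5 W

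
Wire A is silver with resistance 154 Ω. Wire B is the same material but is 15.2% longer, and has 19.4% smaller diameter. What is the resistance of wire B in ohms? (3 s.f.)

R ∝ L/d², so R_B/R_A = (1 + 15.2/100) × (1 − 19.4/100)⁻²
= 1.152 × 1.539 = 1.773
R_B = 1.773 × 154 = 273 Ω

273 Ω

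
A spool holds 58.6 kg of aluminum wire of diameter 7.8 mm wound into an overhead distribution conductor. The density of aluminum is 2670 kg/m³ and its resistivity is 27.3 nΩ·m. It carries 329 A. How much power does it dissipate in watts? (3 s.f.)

ρ = 27.3 nΩ·m = 2.73×10^-8 Ω·m
A = π(d/2)² = π(3.9000e-03 m)² = 4.7784e-05 m²
L = m/(density·A) = 58.6/(2670×4.7784e-05) = 459.3 m
R = ρL/A = (2.73×10^-8)(459.3)/(4.7784e-05) = 0.2624 Ω
P = I²R = (329)² × 0.2624 = 28400 W

28400 W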